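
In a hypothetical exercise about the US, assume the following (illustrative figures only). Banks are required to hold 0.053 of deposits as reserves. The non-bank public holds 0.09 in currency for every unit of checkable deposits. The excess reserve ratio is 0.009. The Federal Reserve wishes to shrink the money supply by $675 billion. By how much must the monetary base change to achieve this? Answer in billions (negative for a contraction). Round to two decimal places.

The money multiplier is m = (1 + c) / (rr + e + c) = (1 + 0.09) / (0.053 + 0.009 + 0.09) ≈ 7.171053.
ΔMB = ΔM / m = (−675) / 7.171053 ≈ -94.1284 billion.

-94.13 billion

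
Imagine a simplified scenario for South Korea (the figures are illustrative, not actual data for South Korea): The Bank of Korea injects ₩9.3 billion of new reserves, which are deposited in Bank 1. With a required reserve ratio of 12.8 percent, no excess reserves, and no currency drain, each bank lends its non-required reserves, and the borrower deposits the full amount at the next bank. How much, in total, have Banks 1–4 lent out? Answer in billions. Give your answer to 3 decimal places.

Bank i lends (1 − rr)^i of the original deposit: Bank 1 lends 9.3·0.8720 = 8.1096, Bank 2 lends 9.3·0.8720² ≈ 7.0716, and so on.
Summing a geometric series: total = 9.3·[0.8720·(1 − 0.8720^4) / (1 − 0.8720)] ≈ 26.7247 billion.

₩26.725 billion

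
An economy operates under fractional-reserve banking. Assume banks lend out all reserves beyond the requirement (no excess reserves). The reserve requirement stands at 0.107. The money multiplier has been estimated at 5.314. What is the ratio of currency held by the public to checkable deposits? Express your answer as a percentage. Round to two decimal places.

10.00%

Using m = 5.314. From m = (1 + c)/(c + rr + e), rearranging gives 1 + c = m·(c + rr + e), so c·(1 − m) = m·(rr + e) − 1.
Hence c = [m·(rr + e) − 1]/(1 − m) = [5.314 × (0.107 + 0) − 1] / (1 − 5.314) ≈ 0.100000.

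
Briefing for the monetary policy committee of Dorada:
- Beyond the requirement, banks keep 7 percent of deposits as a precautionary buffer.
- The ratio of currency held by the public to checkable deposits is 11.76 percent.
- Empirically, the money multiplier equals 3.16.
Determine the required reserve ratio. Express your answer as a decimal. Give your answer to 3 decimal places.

0.166

Using m = 3.16. Since m = (1 + c)/(c + rr + e), the denominator satisfies c + rr + e = (1 + c)/m = (1 + 0.1176) / 3.16 ≈ 0.353671.
With c = 0.1176 and e = 0.07, the required reserve ratio is 0.353671 − 0.1176 − 0.07 = 0.166071.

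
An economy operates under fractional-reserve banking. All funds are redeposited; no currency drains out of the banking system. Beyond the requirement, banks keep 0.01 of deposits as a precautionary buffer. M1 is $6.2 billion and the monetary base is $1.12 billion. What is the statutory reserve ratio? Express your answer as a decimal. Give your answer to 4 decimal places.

Using m = M/MB = 6.2/1.12 ≈ 5.535714. Since m = (1 + c)/(c + rr + e), the denominator satisfies c + rr + e = (1 + c)/m = (1 + 0) / 5.535714 ≈ 0.180645.
With c = 0 and e = 0.01, the statutory reserve ratio is 0.180645 − 0 − 0.01 = 0.170645.

0.1706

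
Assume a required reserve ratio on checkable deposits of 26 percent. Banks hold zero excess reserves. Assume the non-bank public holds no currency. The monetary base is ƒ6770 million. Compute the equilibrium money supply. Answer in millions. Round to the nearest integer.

ƒ26038 million

With no currency drain or excess reserves, the money multiplier is m = 1/rr = 1/0.26 ≈ 3.84615.
Money supply M = m × MB = 3.84615 × 6770 = 26038.4355 million.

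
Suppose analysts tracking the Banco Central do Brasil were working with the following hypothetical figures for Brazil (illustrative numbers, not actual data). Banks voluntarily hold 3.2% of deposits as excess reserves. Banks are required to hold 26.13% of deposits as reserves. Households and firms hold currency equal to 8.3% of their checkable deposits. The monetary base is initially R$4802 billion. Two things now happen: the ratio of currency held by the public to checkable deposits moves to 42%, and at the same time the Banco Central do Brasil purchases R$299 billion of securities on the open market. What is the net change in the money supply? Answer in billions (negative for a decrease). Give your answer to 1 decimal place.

Before: m₁ = (1 + 0.083) / (0.2613 + 0.032 + 0.083) ≈ 2.878023, MB₁ = 4802, so M₁ = 2.878023 × 4802 ≈ 13820.2664 billion.
After: m₂ = (1 + 0.42) / (0.2613 + 0.032 + 0.42) ≈ 1.990747, MB₂ = 4802 + 299 = 5101, so M₂ = 1.990747 × 5101 ≈ 10154.8004 billion.
ΔM = M₂ − M₁ = 10154.8004 − 13820.2664 = -3665.466 billion.

-3665.5 billion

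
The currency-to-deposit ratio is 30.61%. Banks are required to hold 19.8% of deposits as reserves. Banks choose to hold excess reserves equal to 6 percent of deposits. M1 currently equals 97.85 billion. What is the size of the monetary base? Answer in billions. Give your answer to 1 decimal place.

42.3 billion

The money multiplier is m = (1 + c) / (rr + e + c) = (1 + 0.3061) / (0.198 + 0.06 + 0.3061) ≈ 2.3154.
MB = M / m = 97.85 / 2.3154 ≈ 42.2605 billion.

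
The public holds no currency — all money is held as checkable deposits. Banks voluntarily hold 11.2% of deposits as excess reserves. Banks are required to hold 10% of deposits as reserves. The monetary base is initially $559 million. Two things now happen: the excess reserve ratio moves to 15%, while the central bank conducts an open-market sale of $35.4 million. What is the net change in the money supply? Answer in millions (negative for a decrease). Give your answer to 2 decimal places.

Before: m₁ = 1 / (0.1 + 0.112) ≈ 4.716981, MB₁ = 559, so M₁ = 4.716981 × 559 ≈ 2636.7924 million.
After: m₂ = 1 / (0.1 + 0.15) = 4, MB₂ = 559 − 35.4 = 523.6, so M₂ = 4 × 523.6 = 2094.4 million.
ΔM = M₂ − M₁ = 2094.4 − 2636.7924 = -542.3924 million.

-542.39 million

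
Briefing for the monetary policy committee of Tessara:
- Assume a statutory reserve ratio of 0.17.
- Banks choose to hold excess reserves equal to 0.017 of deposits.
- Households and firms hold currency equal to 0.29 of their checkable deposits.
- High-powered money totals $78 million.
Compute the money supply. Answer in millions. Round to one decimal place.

$210.9 million

The money multiplier is m = (1 + c) / (rr + e + c) = (1 + 0.29) / (0.17 + 0.017 + 0.29) ≈ 2.7044.
So M = m × MB = 2.7044 × 78 = 210.9432 million.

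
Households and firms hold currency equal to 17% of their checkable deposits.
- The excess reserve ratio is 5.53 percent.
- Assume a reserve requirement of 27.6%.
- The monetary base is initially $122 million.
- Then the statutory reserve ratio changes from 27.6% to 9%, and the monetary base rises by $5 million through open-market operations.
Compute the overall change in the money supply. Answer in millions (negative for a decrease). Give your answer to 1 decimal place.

$186.5 million

Before: m₁ = (1 + 0.17) / (0.276 + 0.0553 + 0.17) ≈ 2.33393, MB₁ = 122, so M₁ = 2.33393 × 122 ≈ 284.7395 million.
After: m₂ = (1 + 0.17) / (0.09 + 0.0553 + 0.17) ≈ 3.71075, MB₂ = 122 + 5 = 127, so M₂ = 3.71075 × 127 ≈ 471.2652 million.
ΔM = M₂ − M₁ = 471.2652 − 284.7395 = 186.5257 million.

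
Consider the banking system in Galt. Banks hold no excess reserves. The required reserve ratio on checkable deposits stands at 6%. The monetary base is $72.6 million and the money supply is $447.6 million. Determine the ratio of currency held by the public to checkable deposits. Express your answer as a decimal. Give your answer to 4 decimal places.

0.1220

Using m = M/MB = 447.6/72.6 ≈ 6.165289. From m = (1 + c)/(c + rr + e), rearranging gives 1 + c = m·(c + rr + e), so c·(1 − m) = m·(rr + e) − 1.
Hence c = [m·(rr + e) − 1]/(1 − m) = [6.165289 × (0.06 + 0) − 1] / (1 − 6.165289) ≈ 0.121984.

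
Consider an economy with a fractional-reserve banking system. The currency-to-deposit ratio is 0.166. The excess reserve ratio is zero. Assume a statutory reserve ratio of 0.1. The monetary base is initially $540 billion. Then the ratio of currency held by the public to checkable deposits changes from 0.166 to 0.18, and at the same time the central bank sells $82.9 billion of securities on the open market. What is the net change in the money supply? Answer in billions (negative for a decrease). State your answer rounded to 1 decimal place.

-440.7 billion

Before: m₁ = (1 + 0.166) / (0.1 + 0.166) ≈ 4.38346, MB₁ = 540, so M₁ = 4.38346 × 540 = 2367.0684 billion.
After: m₂ = (1 + 0.18) / (0.1 + 0.18) ≈ 4.21429, MB₂ = 540 − 82.9 = 457.1, so M₂ = 4.21429 × 457.1 ≈ 1926.352 billion.
ΔM = M₂ − M₁ = 1926.352 − 2367.0684 = -440.7164 billion.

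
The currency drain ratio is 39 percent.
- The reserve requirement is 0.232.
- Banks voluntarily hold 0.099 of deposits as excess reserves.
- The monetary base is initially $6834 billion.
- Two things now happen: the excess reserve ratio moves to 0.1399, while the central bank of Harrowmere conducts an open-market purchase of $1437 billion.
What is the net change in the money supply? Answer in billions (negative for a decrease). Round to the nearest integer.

$1914 billion

Before: m₁ = (1 + 0.39) / (0.232 + 0.099 + 0.39) ≈ 1.92788, MB₁ = 6834, so M₁ = 1.92788 × 6834 ≈ 13175.1319 billion.
After: m₂ = (1 + 0.39) / (0.232 + 0.1399 + 0.39) ≈ 1.82439, MB₂ = 6834 + 1437 = 8271, so M₂ = 1.82439 × 8271 ≈ 15089.5297 billion.
ΔM = M₂ − M₁ = 15089.5297 − 13175.1319 = 1914.3978 billion.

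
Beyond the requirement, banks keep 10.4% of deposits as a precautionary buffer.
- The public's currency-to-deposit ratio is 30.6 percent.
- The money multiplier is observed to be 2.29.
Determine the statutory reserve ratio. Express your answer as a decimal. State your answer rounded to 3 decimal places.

Using m = 2.29. Since m = (1 + c)/(c + rr + e), the denominator satisfies c + rr + e = (1 + c)/m = (1 + 0.306) / 2.29 ≈ 0.570306.
With c = 0.306 and e = 0.104, the statutory reserve ratio is 0.570306 − 0.306 − 0.104 = 0.160306.

0.160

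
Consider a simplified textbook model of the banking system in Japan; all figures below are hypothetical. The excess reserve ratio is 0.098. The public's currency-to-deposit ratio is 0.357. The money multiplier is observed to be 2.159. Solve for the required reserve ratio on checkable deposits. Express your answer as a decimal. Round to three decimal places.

0.174

Using m = 2.159. Since m = (1 + c)/(c + rr + e), the denominator satisfies c + rr + e = (1 + c)/m = (1 + 0.357) / 2.159 ≈ 0.628532.
With c = 0.357 and e = 0.098, the required reserve ratio on checkable deposits is 0.628532 − 0.357 − 0.098 = 0.173532.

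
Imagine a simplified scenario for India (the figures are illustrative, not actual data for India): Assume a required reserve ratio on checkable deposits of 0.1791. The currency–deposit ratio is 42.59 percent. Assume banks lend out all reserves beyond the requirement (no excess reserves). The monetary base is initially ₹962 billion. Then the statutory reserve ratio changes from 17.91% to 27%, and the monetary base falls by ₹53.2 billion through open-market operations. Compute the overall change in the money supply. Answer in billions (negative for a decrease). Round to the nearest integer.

-405 billion

Before: m₁ = (1 + 0.4259) / (0.1791 + 0.4259) ≈ 2.3569, MB₁ = 962, so M₁ = 2.3569 × 962 = 2267.3378 billion.
After: m₂ = (1 + 0.4259) / (0.27 + 0.4259) ≈ 2.0490, MB₂ = 962 − 53.2 = 908.8, so M₂ = 2.0490 × 908.8 = 1862.1312 billion.
ΔM = M₂ − M₁ = 1862.1312 − 2267.3378 = -405.2066 billion.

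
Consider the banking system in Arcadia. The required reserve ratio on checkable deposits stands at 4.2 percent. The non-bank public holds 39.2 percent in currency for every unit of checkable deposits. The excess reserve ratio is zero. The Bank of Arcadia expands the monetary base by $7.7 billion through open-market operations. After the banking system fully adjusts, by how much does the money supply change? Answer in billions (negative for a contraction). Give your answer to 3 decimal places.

$24.697 billion

The money multiplier is m = (1 + c) / (rr + c) = (1 + 0.392) / (0.042 + 0.392) ≈ 3.20737.
The purchase adds 7.7 billion of base, so ΔM = m × ΔMB = 3.20737 × (+7.7) ≈ 24.6967 billion.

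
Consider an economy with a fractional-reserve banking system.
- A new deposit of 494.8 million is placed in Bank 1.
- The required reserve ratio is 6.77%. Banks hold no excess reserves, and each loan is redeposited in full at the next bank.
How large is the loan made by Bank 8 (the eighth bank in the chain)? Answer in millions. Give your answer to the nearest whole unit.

282 million

Each bank lends a fraction (1 − rr) = 0.9323 of the deposit it receives, so Bank 8 receives 494.8·0.9323^7 and lends 494.8·0.9323^8 ≈ 282.4068 million.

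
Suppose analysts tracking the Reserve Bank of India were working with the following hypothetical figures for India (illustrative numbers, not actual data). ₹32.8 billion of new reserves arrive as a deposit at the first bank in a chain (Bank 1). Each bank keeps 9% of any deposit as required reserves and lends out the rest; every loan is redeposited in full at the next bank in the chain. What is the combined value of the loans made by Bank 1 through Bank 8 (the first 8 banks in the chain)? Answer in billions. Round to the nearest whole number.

Bank i lends (1 − rr)^i of the original deposit: Bank 1 lends 32.8·0.9100 = 29.8480, Bank 2 lends 32.8·0.9100² ≈ 27.1617, and so on.
Summing a geometric series: total = 32.8·[0.9100·(1 − 0.9100^8) / (1 − 0.9100)] ≈ 175.6878 billion.

₹176 billion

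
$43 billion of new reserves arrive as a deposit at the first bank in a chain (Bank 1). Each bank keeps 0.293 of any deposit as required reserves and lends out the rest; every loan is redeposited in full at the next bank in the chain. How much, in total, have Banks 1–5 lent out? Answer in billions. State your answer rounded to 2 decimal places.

$85.43 billion

Bank i lends (1 − rr)^i of the original deposit: Bank 1 lends 43·0.7070 = 30.4010, Bank 2 lends 43·0.7070² ≈ 21.4935, and so on.
Summing a geometric series: total = 43·[0.7070·(1 − 0.7070^5) / (1 − 0.7070)] ≈ 85.4296 billion.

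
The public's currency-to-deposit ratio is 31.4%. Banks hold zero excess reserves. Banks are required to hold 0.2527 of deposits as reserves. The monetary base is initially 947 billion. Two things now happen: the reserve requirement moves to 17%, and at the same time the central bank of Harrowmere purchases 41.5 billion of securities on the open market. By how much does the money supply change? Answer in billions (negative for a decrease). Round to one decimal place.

487.9 billion

Before: m₁ = (1 + 0.314) / (0.2527 + 0.314) ≈ 2.31869, MB₁ = 947, so M₁ = 2.31869 × 947 ≈ 2195.7994 billion.
After: m₂ = (1 + 0.314) / (0.17 + 0.314) ≈ 2.71488, MB₂ = 947 + 41.5 = 988.5, so M₂ = 2.71488 × 988.5 ≈ 2683.6589 billion.
ΔM = M₂ − M₁ = 2683.6589 − 2195.7994 = 487.8595 billion.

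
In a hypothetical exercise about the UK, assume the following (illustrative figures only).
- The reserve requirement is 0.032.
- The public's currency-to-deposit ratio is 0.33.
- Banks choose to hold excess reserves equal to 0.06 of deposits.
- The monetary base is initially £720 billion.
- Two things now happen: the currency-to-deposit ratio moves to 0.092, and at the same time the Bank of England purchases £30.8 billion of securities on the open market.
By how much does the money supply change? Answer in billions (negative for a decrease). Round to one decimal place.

£2186.6 billion

Before: m₁ = (1 + 0.33) / (0.032 + 0.06 + 0.33) ≈ 3.15166, MB₁ = 720, so M₁ = 3.15166 × 720 = 2269.1952 billion.
After: m₂ = (1 + 0.092) / (0.032 + 0.06 + 0.092) ≈ 5.93478, MB₂ = 720 + 30.8 = 750.8, so M₂ = 5.93478 × 750.8 ≈ 4455.8328 billion.
ΔM = M₂ − M₁ = 4455.8328 − 2269.1952 = 2186.6376 billion.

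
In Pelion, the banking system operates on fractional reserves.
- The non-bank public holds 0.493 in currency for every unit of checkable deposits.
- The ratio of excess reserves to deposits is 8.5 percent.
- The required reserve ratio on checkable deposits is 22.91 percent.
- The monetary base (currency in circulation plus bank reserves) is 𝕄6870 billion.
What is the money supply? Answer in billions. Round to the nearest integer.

𝕄12708 billion

The money multiplier is m = (1 + c) / (rr + e + c) = (1 + 0.493) / (0.2291 + 0.085 + 0.493) ≈ 1.84983.
So M = m × MB = 1.84983 × 6870 = 12708.3321 billion.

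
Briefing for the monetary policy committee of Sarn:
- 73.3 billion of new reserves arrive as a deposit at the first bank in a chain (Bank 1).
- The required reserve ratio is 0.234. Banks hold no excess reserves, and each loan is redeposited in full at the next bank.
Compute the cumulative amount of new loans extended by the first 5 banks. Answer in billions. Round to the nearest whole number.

177 billion

Bank i lends (1 − rr)^i of the original deposit: Bank 1 lends 73.3·0.7660 = 56.1478, Bank 2 lends 73.3·0.7660² ≈ 43.0092, and so on.
Summing a geometric series: total = 73.3·[0.7660·(1 − 0.7660^5) / (1 − 0.7660)] ≈ 176.6687 billion.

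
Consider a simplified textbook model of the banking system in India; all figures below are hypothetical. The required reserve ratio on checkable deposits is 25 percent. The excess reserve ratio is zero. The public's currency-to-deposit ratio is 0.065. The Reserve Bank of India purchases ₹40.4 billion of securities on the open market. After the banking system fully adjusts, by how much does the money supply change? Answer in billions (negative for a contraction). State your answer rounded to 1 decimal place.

The money multiplier is m = (1 + c) / (rr + c) = (1 + 0.065) / (0.25 + 0.065) ≈ 3.3810.
The purchase adds 40.4 billion of base, so ΔM = m × ΔMB = 3.3810 × (+40.4) = 136.5924 billion.

₹136.6 billion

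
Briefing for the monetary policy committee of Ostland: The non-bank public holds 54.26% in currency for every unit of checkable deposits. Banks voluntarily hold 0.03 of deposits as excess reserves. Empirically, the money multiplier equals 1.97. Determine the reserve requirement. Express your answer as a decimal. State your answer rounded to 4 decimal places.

0.2104

Using m = 1.97. Since m = (1 + c)/(c + rr + e), the denominator satisfies c + rr + e = (1 + c)/m = (1 + 0.5426) / 1.97 ≈ 0.783046.
With c = 0.5426 and e = 0.03, the reserve requirement is 0.783046 − 0.5426 − 0.03 = 0.210446.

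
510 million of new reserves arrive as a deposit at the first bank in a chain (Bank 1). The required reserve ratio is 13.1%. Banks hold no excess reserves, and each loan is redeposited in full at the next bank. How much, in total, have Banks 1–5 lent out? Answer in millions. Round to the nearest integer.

1707 million

Bank i lends (1 − rr)^i of the original deposit: Bank 1 lends 510·0.8690 = 443.1900, Bank 2 lends 510·0.8690² ≈ 385.1321, and so on.
Summing a geometric series: total = 510·[0.8690·(1 − 0.8690^5) / (1 − 0.8690)] ≈ 1706.5758 million.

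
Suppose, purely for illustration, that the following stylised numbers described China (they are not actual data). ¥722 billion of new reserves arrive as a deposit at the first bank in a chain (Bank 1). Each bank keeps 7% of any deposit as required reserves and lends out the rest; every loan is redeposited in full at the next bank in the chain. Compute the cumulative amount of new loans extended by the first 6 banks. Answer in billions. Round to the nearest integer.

Bank i lends (1 − rr)^i of the original deposit: Bank 1 lends 722·0.9300 = 671.4600, Bank 2 lends 722·0.9300² = 624.4578, and so on.
Summing a geometric series: total = 722·[0.9300·(1 − 0.9300^6) / (1 − 0.9300)] ≈ 3386.1710 billion.

¥3386 billion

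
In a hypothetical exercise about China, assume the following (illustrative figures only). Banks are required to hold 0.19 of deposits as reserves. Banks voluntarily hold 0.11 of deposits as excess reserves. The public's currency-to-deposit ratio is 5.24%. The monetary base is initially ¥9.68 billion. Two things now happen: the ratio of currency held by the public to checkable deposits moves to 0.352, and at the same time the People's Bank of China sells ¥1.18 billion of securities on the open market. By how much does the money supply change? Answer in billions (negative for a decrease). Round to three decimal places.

-11.282 billion

Before: m₁ = (1 + 0.0524) / (0.19 + 0.11 + 0.0524) ≈ 2.98638, MB₁ = 9.68, so M₁ = 2.98638 × 9.68 ≈ 28.9082 billion.
After: m₂ = (1 + 0.352) / (0.19 + 0.11 + 0.352) ≈ 2.07362, MB₂ = 9.68 − 1.18 = 8.5, so M₂ = 2.07362 × 8.5 ≈ 17.6258 billion.
ΔM = M₂ − M₁ = 17.6258 − 28.9082 = -11.2824 billion.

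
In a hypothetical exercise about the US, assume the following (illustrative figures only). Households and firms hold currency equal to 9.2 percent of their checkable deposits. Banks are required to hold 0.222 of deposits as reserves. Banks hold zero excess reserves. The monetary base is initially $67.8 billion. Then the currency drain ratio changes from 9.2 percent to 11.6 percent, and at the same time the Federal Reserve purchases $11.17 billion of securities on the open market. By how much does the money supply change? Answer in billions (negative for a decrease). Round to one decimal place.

Before: m₁ = (1 + 0.092) / (0.222 + 0.092) ≈ 3.4777, MB₁ = 67.8, so M₁ = 3.4777 × 67.8 ≈ 235.7881 billion.
After: m₂ = (1 + 0.116) / (0.222 + 0.116) ≈ 3.3018, MB₂ = 67.8 + 11.17 = 78.97, so M₂ = 3.3018 × 78.97 ≈ 260.7431 billion.
ΔM = M₂ − M₁ = 260.7431 − 235.7881 = 24.955 billion.

$25.0 billion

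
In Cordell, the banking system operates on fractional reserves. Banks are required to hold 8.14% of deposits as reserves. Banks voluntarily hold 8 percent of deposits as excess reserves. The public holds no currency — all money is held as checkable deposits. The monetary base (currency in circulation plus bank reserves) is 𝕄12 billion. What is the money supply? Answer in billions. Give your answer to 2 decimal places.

𝕄74.35 billion

The money multiplier is m = 1 / (rr + e) = 1 / (0.0814 + 0.08) ≈ 6.19579.
So M = m × MB = 6.19579 × 12 ≈ 74.3495 billion.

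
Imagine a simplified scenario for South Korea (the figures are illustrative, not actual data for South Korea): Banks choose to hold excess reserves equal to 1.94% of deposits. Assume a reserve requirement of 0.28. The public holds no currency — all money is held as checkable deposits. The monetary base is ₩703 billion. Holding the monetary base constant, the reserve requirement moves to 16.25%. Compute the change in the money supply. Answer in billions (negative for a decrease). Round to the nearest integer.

₩1517 billion

Initially m₁ = 1 / (0.28 + 0.0194) ≈ 3.34, so M₁ = 3.34 × 703 = 2348.02 billion.
After the change m₂ = 1 / (0.1625 + 0.0194) ≈ 5.4975, so M₂ = 5.4975 × 703 = 3864.7425 billion.
ΔM = M₂ − M₁ = 3864.7425 − 2348.02 = 1516.7225 billion.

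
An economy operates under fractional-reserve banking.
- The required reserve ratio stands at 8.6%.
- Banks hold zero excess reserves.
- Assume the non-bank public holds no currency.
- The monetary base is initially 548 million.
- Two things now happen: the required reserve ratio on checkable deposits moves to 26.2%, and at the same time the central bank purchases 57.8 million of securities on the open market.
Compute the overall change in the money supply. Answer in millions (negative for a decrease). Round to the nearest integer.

-4060 million

Before: m₁ = 1 / (0.086) ≈ 11.6279, MB₁ = 548, so M₁ = 11.6279 × 548 = 6372.0892 million.
After: m₂ = 1 / (0.262) ≈ 3.8168, MB₂ = 548 + 57.8 = 605.8, so M₂ = 3.8168 × 605.8 ≈ 2312.2174 million.
ΔM = M₂ − M₁ = 2312.2174 − 6372.0892 = -4059.8718 million.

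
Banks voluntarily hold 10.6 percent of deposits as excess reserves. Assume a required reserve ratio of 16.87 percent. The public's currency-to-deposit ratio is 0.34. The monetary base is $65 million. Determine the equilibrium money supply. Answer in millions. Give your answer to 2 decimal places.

The money multiplier is m = (1 + c) / (rr + e + c) = (1 + 0.34) / (0.1687 + 0.106 + 0.34) ≈ 2.17993.
So M = m × MB = 2.17993 × 65 ≈ 141.6955 million.

$141.70 million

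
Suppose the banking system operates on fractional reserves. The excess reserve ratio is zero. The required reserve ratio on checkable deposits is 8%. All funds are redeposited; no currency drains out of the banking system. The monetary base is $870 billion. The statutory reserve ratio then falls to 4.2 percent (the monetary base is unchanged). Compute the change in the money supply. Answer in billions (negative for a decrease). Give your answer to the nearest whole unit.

Initially m₁ = 1 / (0.08) = 12.5, so M₁ = 12.5 × 870 = 10875 billion.
After the change m₂ = 1 / (0.042) ≈ 23.8095, so M₂ = 23.8095 × 870 = 20714.265 billion.
ΔM = M₂ − M₁ = 20714.265 − 10875 = 9839.265 billion.

$9839 billion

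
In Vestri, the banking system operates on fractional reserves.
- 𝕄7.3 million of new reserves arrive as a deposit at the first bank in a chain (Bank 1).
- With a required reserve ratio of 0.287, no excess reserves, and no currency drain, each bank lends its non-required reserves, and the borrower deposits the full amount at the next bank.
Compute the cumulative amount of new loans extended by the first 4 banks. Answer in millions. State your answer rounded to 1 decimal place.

Bank i lends (1 − rr)^i of the original deposit: Bank 1 lends 7.3·0.7130 = 5.2049, Bank 2 lends 7.3·0.7130² ≈ 3.7111, and so on.
Summing a geometric series: total = 7.3·[0.7130·(1 − 0.7130^4) / (1 − 0.7130)] ≈ 13.4486 million.

𝕄13.4 million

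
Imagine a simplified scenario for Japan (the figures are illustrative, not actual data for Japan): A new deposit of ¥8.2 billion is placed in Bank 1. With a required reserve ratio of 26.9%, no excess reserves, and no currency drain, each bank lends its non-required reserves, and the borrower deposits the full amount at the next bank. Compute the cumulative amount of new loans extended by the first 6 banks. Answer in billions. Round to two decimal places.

Bank i lends (1 − rr)^i of the original deposit: Bank 1 lends 8.2·0.7310 = 5.9942, Bank 2 lends 8.2·0.7310² ≈ 4.3818, and so on.
Summing a geometric series: total = 8.2·[0.7310·(1 − 0.7310^6) / (1 − 0.7310)] ≈ 18.8832 billion.

¥18.88 billion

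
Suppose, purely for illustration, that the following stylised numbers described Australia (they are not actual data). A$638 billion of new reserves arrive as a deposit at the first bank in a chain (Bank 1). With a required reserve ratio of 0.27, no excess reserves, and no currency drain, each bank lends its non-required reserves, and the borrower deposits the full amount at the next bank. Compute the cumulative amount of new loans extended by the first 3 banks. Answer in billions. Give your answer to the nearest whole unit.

A$1054 billion

Bank i lends (1 − rr)^i of the original deposit: Bank 1 lends 638·0.7300 = 465.7400, Bank 2 lends 638·0.7300² = 339.9902, and so on.
Summing a geometric series: total = 638·[0.7300·(1 − 0.7300^3) / (1 − 0.7300)] ≈ 1053.9230 billion.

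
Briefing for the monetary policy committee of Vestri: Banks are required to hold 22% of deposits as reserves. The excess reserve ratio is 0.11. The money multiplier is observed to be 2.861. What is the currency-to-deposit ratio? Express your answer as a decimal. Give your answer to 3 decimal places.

Using m = 2.861. From m = (1 + c)/(c + rr + e), rearranging gives 1 + c = m·(c + rr + e), so c·(1 − m) = m·(rr + e) − 1.
Hence c = [m·(rr + e) − 1]/(1 − m) = [2.861 × (0.22 + 0.11) − 1] / (1 − 2.861) ≈ 0.030021.

0.030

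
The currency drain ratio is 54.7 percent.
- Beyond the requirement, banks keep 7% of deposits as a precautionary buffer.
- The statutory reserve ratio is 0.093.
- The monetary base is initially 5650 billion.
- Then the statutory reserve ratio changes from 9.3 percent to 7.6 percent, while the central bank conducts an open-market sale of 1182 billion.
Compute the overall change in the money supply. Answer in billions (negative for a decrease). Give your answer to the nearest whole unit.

-2337 billion

Before: m₁ = (1 + 0.547) / (0.093 + 0.07 + 0.547) ≈ 2.17887, MB₁ = 5650, so M₁ = 2.17887 × 5650 = 12310.6155 billion.
After: m₂ = (1 + 0.547) / (0.076 + 0.07 + 0.547) ≈ 2.23232, MB₂ = 5650 − 1182 = 4468, so M₂ = 2.23232 × 4468 ≈ 9974.0058 billion.
ΔM = M₂ − M₁ = 9974.0058 − 12310.6155 = -2336.6097 billion.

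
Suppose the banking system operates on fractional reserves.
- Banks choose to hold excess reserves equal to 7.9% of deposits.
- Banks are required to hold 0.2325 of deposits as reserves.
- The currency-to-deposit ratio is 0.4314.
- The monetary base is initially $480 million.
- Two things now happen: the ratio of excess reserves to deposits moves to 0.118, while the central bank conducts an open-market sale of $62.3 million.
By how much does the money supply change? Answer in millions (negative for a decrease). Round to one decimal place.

Before: m₁ = (1 + 0.4314) / (0.2325 + 0.079 + 0.4314) ≈ 1.92677, MB₁ = 480, so M₁ = 1.92677 × 480 = 924.8496 million.
After: m₂ = (1 + 0.4314) / (0.2325 + 0.118 + 0.4314) ≈ 1.83067, MB₂ = 480 − 62.3 = 417.7, so M₂ = 1.83067 × 417.7 ≈ 764.6709 million.
ΔM = M₂ − M₁ = 764.6709 − 924.8496 = -160.1787 million.

-160.2 million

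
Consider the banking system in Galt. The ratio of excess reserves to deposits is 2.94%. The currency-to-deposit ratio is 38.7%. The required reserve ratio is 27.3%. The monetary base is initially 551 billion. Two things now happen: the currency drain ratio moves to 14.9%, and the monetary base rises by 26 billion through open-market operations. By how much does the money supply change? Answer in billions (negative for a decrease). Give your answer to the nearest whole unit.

Before: m₁ = (1 + 0.387) / (0.273 + 0.0294 + 0.387) ≈ 2.0119, MB₁ = 551, so M₁ = 2.0119 × 551 = 1108.5569 billion.
After: m₂ = (1 + 0.149) / (0.273 + 0.0294 + 0.149) ≈ 2.5454, MB₂ = 551 + 26 = 577, so M₂ = 2.5454 × 577 = 1468.6958 billion.
ΔM = M₂ − M₁ = 1468.6958 − 1108.5569 = 360.1389 billion.

360 billion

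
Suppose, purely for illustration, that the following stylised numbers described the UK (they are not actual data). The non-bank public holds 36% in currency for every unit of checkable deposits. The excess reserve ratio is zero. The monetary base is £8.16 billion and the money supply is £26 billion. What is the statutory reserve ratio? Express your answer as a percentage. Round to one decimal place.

6.7%

Using m = M/MB = 26/8.16 ≈ 3.186275. Since m = (1 + c)/(c + rr + e), the denominator satisfies c + rr + e = (1 + c)/m = (1 + 0.36) / 3.186275 ≈ 0.426831.
With c = 0.36 and e = 0, the statutory reserve ratio is 0.426831 − 0.36 − 0 = 0.066831.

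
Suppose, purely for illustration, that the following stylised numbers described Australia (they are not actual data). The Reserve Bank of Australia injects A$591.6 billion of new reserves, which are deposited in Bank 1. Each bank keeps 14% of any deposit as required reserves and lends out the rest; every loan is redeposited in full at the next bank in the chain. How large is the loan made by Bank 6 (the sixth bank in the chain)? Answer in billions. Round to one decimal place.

Each bank lends a fraction (1 − rr) = 0.8600 of the deposit it receives, so Bank 6 receives 591.6·0.8600^5 and lends 591.6·0.8600^6 ≈ 239.3420 billion.

A$239.3 billion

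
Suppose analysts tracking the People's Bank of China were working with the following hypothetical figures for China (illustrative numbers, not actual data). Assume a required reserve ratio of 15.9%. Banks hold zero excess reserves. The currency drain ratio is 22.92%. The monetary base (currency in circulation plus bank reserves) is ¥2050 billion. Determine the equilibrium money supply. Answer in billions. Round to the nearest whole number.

The money multiplier is m = (1 + c) / (rr + c) = (1 + 0.2292) / (0.159 + 0.2292) ≈ 3.16641.
So M = m × MB = 3.16641 × 2050 = 6491.1405 billion.

¥6491 billion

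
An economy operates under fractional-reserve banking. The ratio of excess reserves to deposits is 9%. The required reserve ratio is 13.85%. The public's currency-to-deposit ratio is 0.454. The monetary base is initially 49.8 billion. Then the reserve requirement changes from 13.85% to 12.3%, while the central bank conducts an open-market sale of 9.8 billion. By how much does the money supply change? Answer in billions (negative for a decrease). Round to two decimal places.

-18.90 billion

Before: m₁ = (1 + 0.454) / (0.1385 + 0.09 + 0.454) ≈ 2.13040, MB₁ = 49.8, so M₁ = 2.13040 × 49.8 ≈ 106.0939 billion.
After: m₂ = (1 + 0.454) / (0.123 + 0.09 + 0.454) ≈ 2.17991, MB₂ = 49.8 − 9.8 = 40, so M₂ = 2.17991 × 40 = 87.1964 billion.
ΔM = M₂ − M₁ = 87.1964 − 106.0939 = -18.8975 billion.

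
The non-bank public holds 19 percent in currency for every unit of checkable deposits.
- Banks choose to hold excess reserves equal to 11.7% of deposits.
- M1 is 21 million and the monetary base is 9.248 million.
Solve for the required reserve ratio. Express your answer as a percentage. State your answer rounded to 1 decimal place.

Using m = M/MB = 21/9.248 ≈ 2.270761. Since m = (1 + c)/(c + rr + e), the denominator satisfies c + rr + e = (1 + c)/m = (1 + 0.19) / 2.270761 ≈ 0.524053.
With c = 0.19 and e = 0.117, the required reserve ratio is 0.524053 − 0.19 − 0.117 = 0.217053.

21.7%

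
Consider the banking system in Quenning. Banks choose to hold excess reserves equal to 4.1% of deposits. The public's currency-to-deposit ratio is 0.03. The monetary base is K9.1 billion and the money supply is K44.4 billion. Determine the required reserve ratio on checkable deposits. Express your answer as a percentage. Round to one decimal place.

14.0%

Using m = M/MB = 44.4/9.1 ≈ 4.879121. Since m = (1 + c)/(c + rr + e), the denominator satisfies c + rr + e = (1 + c)/m = (1 + 0.03) / 4.879121 ≈ 0.211104.
With c = 0.03 and e = 0.041, the required reserve ratio on checkable deposits is 0.211104 − 0.03 − 0.041 = 0.140104.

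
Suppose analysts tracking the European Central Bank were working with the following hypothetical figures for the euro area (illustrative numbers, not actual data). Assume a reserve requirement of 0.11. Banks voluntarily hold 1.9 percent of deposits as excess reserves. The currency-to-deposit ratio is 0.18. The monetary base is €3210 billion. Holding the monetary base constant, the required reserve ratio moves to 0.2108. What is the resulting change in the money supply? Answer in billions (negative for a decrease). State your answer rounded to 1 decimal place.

-3015.2 billion

Initially m₁ = (1 + 0.18) / (0.11 + 0.019 + 0.18) ≈ 3.818770, so M₁ = 3.818770 × 3210 = 12258.2517 billion.
After the change m₂ = (1 + 0.18) / (0.2108 + 0.019 + 0.18) ≈ 2.879453, so M₂ = 2.879453 × 3210 ≈ 9243.0441 billion.
ΔM = M₂ − M₁ = 9243.0441 − 12258.2517 = -3015.2076 billion.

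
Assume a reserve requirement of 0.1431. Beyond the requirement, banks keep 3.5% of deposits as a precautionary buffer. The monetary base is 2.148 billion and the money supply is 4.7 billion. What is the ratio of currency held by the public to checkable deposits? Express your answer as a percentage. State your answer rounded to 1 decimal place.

Using m = M/MB = 4.7/2.148 ≈ 2.188082. From m = (1 + c)/(c + rr + e), rearranging gives 1 + c = m·(c + rr + e), so c·(1 − m) = m·(rr + e) − 1.
Hence c = [m·(rr + e) − 1]/(1 − m) = [2.188082 × (0.1431 + 0.035) − 1] / (1 − 2.188082) ≈ 0.513687.

51.4%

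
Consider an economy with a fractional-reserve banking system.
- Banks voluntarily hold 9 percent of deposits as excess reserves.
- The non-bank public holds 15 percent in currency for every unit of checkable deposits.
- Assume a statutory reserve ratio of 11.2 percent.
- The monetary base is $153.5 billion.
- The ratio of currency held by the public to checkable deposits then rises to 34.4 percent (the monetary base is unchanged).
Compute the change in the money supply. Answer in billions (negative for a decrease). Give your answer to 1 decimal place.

-123.6 billion

Initially m₁ = (1 + 0.15) / (0.112 + 0.09 + 0.15) ≈ 3.26705, so M₁ = 3.26705 × 153.5 ≈ 501.4922 billion.
After the change m₂ = (1 + 0.344) / (0.112 + 0.09 + 0.344) ≈ 2.46154, so M₂ = 2.46154 × 153.5 ≈ 377.8464 billion.
ΔM = M₂ − M₁ = 377.8464 − 501.4922 = -123.6458 billion.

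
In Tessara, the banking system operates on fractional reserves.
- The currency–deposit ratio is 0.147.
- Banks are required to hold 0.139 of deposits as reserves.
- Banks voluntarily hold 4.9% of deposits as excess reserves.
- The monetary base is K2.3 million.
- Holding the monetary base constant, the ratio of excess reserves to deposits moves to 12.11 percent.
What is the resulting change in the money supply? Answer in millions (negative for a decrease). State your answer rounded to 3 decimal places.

-1.395 million

Initially m₁ = (1 + 0.147) / (0.139 + 0.049 + 0.147) ≈ 3.42388, so M₁ = 3.42388 × 2.3 ≈ 7.8749 million.
After the change m₂ = (1 + 0.147) / (0.139 + 0.1211 + 0.147) ≈ 2.81749, so M₂ = 2.81749 × 2.3 ≈ 6.4802 million.
ΔM = M₂ − M₁ = 6.4802 − 7.8749 = -1.3947 million.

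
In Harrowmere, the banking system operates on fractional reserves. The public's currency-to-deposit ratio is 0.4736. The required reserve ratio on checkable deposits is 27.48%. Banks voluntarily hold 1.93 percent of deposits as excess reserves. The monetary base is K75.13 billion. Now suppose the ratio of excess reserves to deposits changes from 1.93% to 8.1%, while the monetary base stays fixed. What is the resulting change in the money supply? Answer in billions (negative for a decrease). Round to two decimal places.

Initially m₁ = (1 + 0.4736) / (0.2748 + 0.0193 + 0.4736) ≈ 1.91950, so M₁ = 1.91950 × 75.13 ≈ 144.212 billion.
After the change m₂ = (1 + 0.4736) / (0.2748 + 0.081 + 0.4736) ≈ 1.77671, so M₂ = 1.77671 × 75.13 ≈ 133.4842 billion.
ΔM = M₂ − M₁ = 133.4842 − 144.212 = -10.7278 billion.

-10.73 billion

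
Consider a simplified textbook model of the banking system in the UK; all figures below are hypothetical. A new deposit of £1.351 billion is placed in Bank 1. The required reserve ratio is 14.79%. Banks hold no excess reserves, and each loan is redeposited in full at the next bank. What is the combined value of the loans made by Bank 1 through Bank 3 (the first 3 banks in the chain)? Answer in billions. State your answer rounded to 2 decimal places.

Bank i lends (1 − rr)^i of the original deposit: Bank 1 lends 1.351·0.8521 ≈ 1.1512, Bank 2 lends 1.351·0.8521² ≈ 0.9809, and so on.
Summing a geometric series: total = 1.351·[0.8521·(1 − 0.8521^3) / (1 − 0.8521)] ≈ 2.9680 billion.

£2.97 billion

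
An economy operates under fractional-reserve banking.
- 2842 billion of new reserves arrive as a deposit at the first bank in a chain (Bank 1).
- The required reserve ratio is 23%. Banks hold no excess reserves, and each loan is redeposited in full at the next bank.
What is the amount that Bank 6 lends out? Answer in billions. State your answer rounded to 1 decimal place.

592.3 billion

Each bank lends a fraction (1 − rr) = 0.7700 of the deposit it receives, so Bank 6 receives 2842·0.7700^5 and lends 2842·0.7700^6 ≈ 592.3364 billion.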